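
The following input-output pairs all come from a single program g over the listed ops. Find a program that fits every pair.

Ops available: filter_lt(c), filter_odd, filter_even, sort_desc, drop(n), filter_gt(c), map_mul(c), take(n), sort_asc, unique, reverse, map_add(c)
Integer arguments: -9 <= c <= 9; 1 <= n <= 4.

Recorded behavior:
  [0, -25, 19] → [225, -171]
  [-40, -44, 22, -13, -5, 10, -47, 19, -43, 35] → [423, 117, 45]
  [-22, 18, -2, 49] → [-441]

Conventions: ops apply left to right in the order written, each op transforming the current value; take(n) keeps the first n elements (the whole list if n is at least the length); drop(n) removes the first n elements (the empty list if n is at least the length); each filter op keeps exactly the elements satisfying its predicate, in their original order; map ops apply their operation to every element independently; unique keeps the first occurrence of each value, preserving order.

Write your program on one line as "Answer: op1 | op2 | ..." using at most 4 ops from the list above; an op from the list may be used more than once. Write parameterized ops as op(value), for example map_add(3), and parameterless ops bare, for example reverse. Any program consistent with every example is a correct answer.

filter_odd | map_mul(-9) | take(3) | sort_desc

Check, running the answer program on each example:
  [0, -25, 19] -> [-25, 19] -> [225, -171] -> [225, -171] -> [225, -171]
  [-40, -44, 22, -13, -5, 10, -47, 19, -43, 35] -> [-13, -5, -47, 19, -43, 35] -> [117, 45, 423, -171, 387, -315] -> [117, 45, 423] -> [423, 117, 45]
  [-22, 18, -2, 49] -> [49] -> [-441] -> [-441] -> [-441]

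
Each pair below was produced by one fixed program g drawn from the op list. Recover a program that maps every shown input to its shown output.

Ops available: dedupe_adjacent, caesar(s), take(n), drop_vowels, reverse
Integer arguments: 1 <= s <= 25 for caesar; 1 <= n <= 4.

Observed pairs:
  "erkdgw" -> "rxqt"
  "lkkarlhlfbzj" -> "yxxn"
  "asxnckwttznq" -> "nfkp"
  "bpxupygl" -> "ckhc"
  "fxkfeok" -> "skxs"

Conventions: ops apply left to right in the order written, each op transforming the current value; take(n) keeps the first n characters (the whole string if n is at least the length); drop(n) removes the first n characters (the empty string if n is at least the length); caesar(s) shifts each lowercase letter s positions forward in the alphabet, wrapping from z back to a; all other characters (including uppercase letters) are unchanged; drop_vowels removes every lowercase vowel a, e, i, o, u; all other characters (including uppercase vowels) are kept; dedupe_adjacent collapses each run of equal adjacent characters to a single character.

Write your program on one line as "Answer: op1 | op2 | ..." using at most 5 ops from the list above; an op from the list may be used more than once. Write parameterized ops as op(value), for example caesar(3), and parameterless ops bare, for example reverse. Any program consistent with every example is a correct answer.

caesar(25) | caesar(14) | drop_vowels | take(4)

Check, running the answer program on each example:
  "erkdgw" -> "dqjcfv" -> "rexqtj" -> "rxqtj" -> "rxqt"
  "lkkarlhlfbzj" -> "kjjzqkgkeayi" -> "yxxneyuysomw" -> "yxxnyysmw" -> "yxxn"
  "asxnckwttznq" -> "zrwmbjvssymp" -> "nfkapxjggmad" -> "nfkpxjggmd" -> "nfkp"
  "bpxupygl" -> "aowtoxfk" -> "ockhclty" -> "ckhclty" -> "ckhc"
  "fxkfeok" -> "ewjednj" -> "skxsrbx" -> "skxsrbx" -> "skxs"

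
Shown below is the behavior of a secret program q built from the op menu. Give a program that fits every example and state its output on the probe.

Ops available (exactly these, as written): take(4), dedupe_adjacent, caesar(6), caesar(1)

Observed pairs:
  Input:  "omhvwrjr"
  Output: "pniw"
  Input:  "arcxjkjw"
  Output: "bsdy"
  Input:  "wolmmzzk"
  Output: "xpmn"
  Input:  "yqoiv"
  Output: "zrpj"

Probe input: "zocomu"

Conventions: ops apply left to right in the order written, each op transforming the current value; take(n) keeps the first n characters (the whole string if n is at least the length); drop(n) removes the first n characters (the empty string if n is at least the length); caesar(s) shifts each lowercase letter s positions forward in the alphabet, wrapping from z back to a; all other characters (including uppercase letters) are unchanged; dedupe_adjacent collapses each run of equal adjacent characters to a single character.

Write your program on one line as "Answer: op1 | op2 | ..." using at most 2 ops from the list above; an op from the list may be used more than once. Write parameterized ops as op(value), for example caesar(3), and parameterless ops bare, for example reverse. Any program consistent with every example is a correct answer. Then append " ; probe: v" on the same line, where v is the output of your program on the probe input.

take(4) | caesar(1) ; probe: "apdp"

Check, running the answer program on each example:
  "omhvwrjr" -> "omhv" -> "pniw"
  "arcxjkjw" -> "arcx" -> "bsdy"
  "wolmmzzk" -> "wolm" -> "xpmn"
  "yqoiv" -> "yqoi" -> "zrpj"
  probe: "zocomu" -> "zoco" -> "apdp"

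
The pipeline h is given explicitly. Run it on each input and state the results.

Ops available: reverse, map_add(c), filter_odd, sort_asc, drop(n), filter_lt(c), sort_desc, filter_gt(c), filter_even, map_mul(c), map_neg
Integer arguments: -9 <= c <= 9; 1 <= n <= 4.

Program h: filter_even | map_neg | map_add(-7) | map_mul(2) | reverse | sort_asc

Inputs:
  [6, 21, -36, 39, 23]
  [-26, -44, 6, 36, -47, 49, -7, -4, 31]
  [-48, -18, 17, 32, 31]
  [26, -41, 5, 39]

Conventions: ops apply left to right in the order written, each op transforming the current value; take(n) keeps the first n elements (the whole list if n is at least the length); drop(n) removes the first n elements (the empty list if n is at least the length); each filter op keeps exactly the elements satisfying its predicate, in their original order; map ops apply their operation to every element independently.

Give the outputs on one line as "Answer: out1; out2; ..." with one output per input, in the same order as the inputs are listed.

[-26, 58]; [-86, -26, -6, 38, 74]; [-78, 22, 82]; [-66]

Execution, op by op:
  [6, 21, -36, 39, 23] -> [6, -36] -> [-6, 36] -> [-13, 29] -> [-26, 58] -> [58, -26] -> [-26, 58]
  [-26, -44, 6, 36, -47, 49, -7, -4, 31] -> [-26, -44, 6, 36, -4] -> [26, 44, -6, -36, 4] -> [19, 37, -13, -43, -3] -> [38, 74, -26, -86, -6] -> [-6, -86, -26, 74, 38] -> [-86, -26, -6, 38, 74]
  [-48, -18, 17, 32, 31] -> [-48, -18, 32] -> [48, 18, -32] -> [41, 11, -39] -> [82, 22, -78] -> [-78, 22, 82] -> [-78, 22, 82]
  [26, -41, 5, 39] -> [26] -> [-26] -> [-33] -> [-66] -> [-66] -> [-66]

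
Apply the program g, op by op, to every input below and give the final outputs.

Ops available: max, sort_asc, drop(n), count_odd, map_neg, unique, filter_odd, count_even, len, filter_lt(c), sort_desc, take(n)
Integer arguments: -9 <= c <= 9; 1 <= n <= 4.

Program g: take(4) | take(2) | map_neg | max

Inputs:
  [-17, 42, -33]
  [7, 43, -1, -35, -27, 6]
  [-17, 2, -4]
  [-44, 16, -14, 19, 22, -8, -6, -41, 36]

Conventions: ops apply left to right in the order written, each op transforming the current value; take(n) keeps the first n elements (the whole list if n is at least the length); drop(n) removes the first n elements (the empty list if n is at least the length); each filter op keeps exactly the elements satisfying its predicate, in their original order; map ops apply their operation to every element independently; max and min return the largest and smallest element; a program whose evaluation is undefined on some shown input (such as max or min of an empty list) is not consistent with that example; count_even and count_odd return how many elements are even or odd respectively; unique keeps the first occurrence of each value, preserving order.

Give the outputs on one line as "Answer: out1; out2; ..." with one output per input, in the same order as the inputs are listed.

Execution, op by op:
  [-17, 42, -33] -> [-17, 42, -33] -> [-17, 42] -> [17, -42] -> 17
  [7, 43, -1, -35, -27, 6] -> [7, 43, -1, -35] -> [7, 43] -> [-7, -43] -> -7
  [-17, 2, -4] -> [-17, 2, -4] -> [-17, 2] -> [17, -2] -> 17
  [-44, 16, -14, 19, 22, -8, -6, -41, 36] -> [-44, 16, -14, 19] -> [-44, 16] -> [44, -16] -> 44

17; -7; 17; 44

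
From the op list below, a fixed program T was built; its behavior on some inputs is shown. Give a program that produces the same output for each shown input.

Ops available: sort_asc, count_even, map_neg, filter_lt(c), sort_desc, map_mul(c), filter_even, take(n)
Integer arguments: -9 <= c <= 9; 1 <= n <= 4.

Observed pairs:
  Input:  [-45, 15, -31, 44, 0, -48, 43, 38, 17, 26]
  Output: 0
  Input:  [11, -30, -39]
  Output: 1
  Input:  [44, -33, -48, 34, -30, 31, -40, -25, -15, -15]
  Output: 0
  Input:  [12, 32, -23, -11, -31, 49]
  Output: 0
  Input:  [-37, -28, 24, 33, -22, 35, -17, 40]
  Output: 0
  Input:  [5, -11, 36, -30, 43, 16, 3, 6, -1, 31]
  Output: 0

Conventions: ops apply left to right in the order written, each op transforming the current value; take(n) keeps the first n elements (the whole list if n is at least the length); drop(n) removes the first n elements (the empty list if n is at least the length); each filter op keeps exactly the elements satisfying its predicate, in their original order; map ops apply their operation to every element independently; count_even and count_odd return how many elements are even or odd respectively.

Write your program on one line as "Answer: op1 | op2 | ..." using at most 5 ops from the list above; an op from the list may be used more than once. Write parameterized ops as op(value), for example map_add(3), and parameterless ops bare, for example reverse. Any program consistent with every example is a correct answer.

take(2) | filter_lt(-2) | take(1) | count_even

Check, running the answer program on each example:
  [-45, 15, -31, 44, 0, -48, 43, 38, 17, 26] -> [-45, 15] -> [-45] -> [-45] -> 0
  [11, -30, -39] -> [11, -30] -> [-30] -> [-30] -> 1
  [44, -33, -48, 34, -30, 31, -40, -25, -15, -15] -> [44, -33] -> [-33] -> [-33] -> 0
  [12, 32, -23, -11, -31, 49] -> [12, 32] -> [] -> [] -> 0
  [-37, -28, 24, 33, -22, 35, -17, 40] -> [-37, -28] -> [-37, -28] -> [-37] -> 0
  [5, -11, 36, -30, 43, 16, 3, 6, -1, 31] -> [5, -11] -> [-11] -> [-11] -> 0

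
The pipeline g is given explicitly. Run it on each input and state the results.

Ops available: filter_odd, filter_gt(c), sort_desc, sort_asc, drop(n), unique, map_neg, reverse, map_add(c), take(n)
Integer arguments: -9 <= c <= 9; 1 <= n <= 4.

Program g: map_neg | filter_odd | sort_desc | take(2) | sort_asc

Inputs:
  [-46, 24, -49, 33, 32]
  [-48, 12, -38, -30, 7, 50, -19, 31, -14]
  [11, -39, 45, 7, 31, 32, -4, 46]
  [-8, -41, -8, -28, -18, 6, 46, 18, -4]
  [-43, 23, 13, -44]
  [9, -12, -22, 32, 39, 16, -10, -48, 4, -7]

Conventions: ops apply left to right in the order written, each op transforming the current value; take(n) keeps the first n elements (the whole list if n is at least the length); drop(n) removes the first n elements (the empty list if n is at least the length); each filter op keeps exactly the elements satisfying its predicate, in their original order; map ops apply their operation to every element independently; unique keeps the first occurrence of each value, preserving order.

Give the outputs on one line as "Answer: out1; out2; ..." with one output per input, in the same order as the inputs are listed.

Execution, op by op:
  [-46, 24, -49, 33, 32] -> [46, -24, 49, -33, -32] -> [49, -33] -> [49, -33] -> [49, -33] -> [-33, 49]
  [-48, 12, -38, -30, 7, 50, -19, 31, -14] -> [48, -12, 38, 30, -7, -50, 19, -31, 14] -> [-7, 19, -31] -> [19, -7, -31] -> [19, -7] -> [-7, 19]
  [11, -39, 45, 7, 31, 32, -4, 46] -> [-11, 39, -45, -7, -31, -32, 4, -46] -> [-11, 39, -45, -7, -31] -> [39, -7, -11, -31, -45] -> [39, -7] -> [-7, 39]
  [-8, -41, -8, -28, -18, 6, 46, 18, -4] -> [8, 41, 8, 28, 18, -6, -46, -18, 4] -> [41] -> [41] -> [41] -> [41]
  [-43, 23, 13, -44] -> [43, -23, -13, 44] -> [43, -23, -13] -> [43, -13, -23] -> [43, -13] -> [-13, 43]
  [9, -12, -22, 32, 39, 16, -10, -48, 4, -7] -> [-9, 12, 22, -32, -39, -16, 10, 48, -4, 7] -> [-9, -39, 7] -> [7, -9, -39] -> [7, -9] -> [-9, 7]

[-33, 49]; [-7, 19]; [-7, 39]; [41]; [-13, 43]; [-9, 7]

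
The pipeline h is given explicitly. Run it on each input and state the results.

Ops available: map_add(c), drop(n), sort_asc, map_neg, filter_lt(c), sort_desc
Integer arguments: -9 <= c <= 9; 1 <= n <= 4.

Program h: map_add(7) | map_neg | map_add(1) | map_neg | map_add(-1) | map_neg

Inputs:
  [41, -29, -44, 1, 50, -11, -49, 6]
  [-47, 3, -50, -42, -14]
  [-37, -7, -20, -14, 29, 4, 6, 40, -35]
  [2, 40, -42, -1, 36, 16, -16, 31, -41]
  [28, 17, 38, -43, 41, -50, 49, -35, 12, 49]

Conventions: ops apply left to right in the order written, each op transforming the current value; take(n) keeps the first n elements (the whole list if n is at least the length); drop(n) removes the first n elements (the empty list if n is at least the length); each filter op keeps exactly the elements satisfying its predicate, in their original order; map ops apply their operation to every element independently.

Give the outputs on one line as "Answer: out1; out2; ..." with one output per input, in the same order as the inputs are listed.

[-46, 24, 39, -6, -55, 6, 44, -11]; [42, -8, 45, 37, 9]; [32, 2, 15, 9, -34, -9, -11, -45, 30]; [-7, -45, 37, -4, -41, -21, 11, -36, 36]; [-33, -22, -43, 38, -46, 45, -54, 30, -17, -54]

Execution, op by op:
  [41, -29, -44, 1, 50, -11, -49, 6] -> [48, -22, -37, 8, 57, -4, -42, 13] -> [-48, 22, 37, -8, -57, 4, 42, -13] -> [-47, 23, 38, -7, -56, 5, 43, -12] -> [47, -23, -38, 7, 56, -5, -43, 12] -> [46, -24, -39, 6, 55, -6, -44, 11] -> [-46, 24, 39, -6, -55, 6, 44, -11]
  [-47, 3, -50, -42, -14] -> [-40, 10, -43, -35, -7] -> [40, -10, 43, 35, 7] -> [41, -9, 44, 36, 8] -> [-41, 9, -44, -36, -8] -> [-42, 8, -45, -37, -9] -> [42, -8, 45, 37, 9]
  [-37, -7, -20, -14, 29, 4, 6, 40, -35] -> [-30, 0, -13, -7, 36, 11, 13, 47, -28] -> [30, 0, 13, 7, -36, -11, -13, -47, 28] -> [31, 1, 14, 8, -35, -10, -12, -46, 29] -> [-31, -1, -14, -8, 35, 10, 12, 46, -29] -> [-32, -2, -15, -9, 34, 9, 11, 45, -30] -> [32, 2, 15, 9, -34, -9, -11, -45, 30]
  [2, 40, -42, -1, 36, 16, -16, 31, -41] -> [9, 47, -35, 6, 43, 23, -9, 38, -34] -> [-9, -47, 35, -6, -43, -23, 9, -38, 34] -> [-8, -46, 36, -5, -42, -22, 10, -37, 35] -> [8, 46, -36, 5, 42, 22, -10, 37, -35] -> [7, 45, -37, 4, 41, 21, -11, 36, -36] -> [-7, -45, 37, -4, -41, -21, 11, -36, 36]
  [28, 17, 38, -43, 41, -50, 49, -35, 12, 49] -> [35, 24, 45, -36, 48, -43, 56, -28, 19, 56] -> [-35, -24, -45, 36, -48, 43, -56, 28, -19, -56] -> [-34, -23, -44, 37, -47, 44, -55, 29, -18, -55] -> [34, 23, 44, -37, 47, -44, 55, -29, 18, 55] -> [33, 22, 43, -38, 46, -45, 54, -30, 17, 54] -> [-33, -22, -43, 38, -46, 45, -54, 30, -17, -54]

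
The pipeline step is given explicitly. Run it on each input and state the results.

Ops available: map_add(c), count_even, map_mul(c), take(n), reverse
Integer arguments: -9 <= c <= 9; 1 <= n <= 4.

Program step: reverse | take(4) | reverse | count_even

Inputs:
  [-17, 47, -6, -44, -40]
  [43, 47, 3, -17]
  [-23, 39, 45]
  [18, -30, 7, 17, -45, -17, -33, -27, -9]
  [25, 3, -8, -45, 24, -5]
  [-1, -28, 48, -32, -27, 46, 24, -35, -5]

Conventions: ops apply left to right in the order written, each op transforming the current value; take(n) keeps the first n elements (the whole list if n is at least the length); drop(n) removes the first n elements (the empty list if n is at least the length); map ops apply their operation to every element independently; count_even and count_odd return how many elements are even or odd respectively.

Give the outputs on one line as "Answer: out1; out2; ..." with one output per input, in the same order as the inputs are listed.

3; 0; 0; 0; 2; 2

Execution, op by op:
  [-17, 47, -6, -44, -40] -> [-40, -44, -6, 47, -17] -> [-40, -44, -6, 47] -> [47, -6, -44, -40] -> 3
  [43, 47, 3, -17] -> [-17, 3, 47, 43] -> [-17, 3, 47, 43] -> [43, 47, 3, -17] -> 0
  [-23, 39, 45] -> [45, 39, -23] -> [45, 39, -23] -> [-23, 39, 45] -> 0
  [18, -30, 7, 17, -45, -17, -33, -27, -9] -> [-9, -27, -33, -17, -45, 17, 7, -30, 18] -> [-9, -27, -33, -17] -> [-17, -33, -27, -9] -> 0
  [25, 3, -8, -45, 24, -5] -> [-5, 24, -45, -8, 3, 25] -> [-5, 24, -45, -8] -> [-8, -45, 24, -5] -> 2
  [-1, -28, 48, -32, -27, 46, 24, -35, -5] -> [-5, -35, 24, 46, -27, -32, 48, -28, -1] -> [-5, -35, 24, 46] -> [46, 24, -35, -5] -> 2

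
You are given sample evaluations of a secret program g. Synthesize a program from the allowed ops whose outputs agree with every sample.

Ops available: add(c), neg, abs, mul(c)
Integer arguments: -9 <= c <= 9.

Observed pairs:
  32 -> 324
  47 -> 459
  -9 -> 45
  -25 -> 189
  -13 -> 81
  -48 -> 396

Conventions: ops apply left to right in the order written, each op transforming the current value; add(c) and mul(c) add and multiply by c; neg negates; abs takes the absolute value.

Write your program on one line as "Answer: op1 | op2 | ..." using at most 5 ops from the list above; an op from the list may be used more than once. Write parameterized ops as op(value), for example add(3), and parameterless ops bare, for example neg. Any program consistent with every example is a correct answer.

add(4) | abs | mul(-9) | abs

Check, running the answer program on each example:
  32 -> 36 -> 36 -> -324 -> 324
  47 -> 51 -> 51 -> -459 -> 459
  -9 -> -5 -> 5 -> -45 -> 45
  -25 -> -21 -> 21 -> -189 -> 189
  -13 -> -9 -> 9 -> -81 -> 81
  -48 -> -44 -> 44 -> -396 -> 396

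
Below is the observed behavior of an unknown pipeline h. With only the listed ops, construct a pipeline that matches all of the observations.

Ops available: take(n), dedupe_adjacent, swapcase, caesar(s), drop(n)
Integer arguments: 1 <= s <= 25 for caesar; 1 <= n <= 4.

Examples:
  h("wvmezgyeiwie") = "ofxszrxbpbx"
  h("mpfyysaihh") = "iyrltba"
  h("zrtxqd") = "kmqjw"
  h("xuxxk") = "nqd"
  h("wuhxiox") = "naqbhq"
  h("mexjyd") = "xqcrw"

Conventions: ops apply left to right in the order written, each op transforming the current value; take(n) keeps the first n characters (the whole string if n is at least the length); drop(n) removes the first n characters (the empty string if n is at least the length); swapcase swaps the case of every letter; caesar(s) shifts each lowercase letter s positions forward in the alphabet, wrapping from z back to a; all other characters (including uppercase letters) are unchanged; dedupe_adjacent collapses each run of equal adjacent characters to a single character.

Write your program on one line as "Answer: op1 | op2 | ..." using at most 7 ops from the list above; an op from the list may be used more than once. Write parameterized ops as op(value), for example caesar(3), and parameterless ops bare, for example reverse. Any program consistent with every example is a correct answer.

caesar(20) | swapcase | drop(1) | dedupe_adjacent | swapcase | caesar(25)

Check, running the answer program on each example:
  "wvmezgyeiwie" -> "qpgytasycqcy" -> "QPGYTASYCQCY" -> "PGYTASYCQCY" -> "PGYTASYCQCY" -> "pgytasycqcy" -> "ofxszrxbpbx"
  "mpfyysaihh" -> "gjzssmucbb" -> "GJZSSMUCBB" -> "JZSSMUCBB" -> "JZSMUCB" -> "jzsmucb" -> "iyrltba"
  "zrtxqd" -> "tlnrkx" -> "TLNRKX" -> "LNRKX" -> "LNRKX" -> "lnrkx" -> "kmqjw"
  "xuxxk" -> "rorre" -> "RORRE" -> "ORRE" -> "ORE" -> "ore" -> "nqd"
  "wuhxiox" -> "qobrcir" -> "QOBRCIR" -> "OBRCIR" -> "OBRCIR" -> "obrcir" -> "naqbhq"
  "mexjyd" -> "gyrdsx" -> "GYRDSX" -> "YRDSX" -> "YRDSX" -> "yrdsx" -> "xqcrw"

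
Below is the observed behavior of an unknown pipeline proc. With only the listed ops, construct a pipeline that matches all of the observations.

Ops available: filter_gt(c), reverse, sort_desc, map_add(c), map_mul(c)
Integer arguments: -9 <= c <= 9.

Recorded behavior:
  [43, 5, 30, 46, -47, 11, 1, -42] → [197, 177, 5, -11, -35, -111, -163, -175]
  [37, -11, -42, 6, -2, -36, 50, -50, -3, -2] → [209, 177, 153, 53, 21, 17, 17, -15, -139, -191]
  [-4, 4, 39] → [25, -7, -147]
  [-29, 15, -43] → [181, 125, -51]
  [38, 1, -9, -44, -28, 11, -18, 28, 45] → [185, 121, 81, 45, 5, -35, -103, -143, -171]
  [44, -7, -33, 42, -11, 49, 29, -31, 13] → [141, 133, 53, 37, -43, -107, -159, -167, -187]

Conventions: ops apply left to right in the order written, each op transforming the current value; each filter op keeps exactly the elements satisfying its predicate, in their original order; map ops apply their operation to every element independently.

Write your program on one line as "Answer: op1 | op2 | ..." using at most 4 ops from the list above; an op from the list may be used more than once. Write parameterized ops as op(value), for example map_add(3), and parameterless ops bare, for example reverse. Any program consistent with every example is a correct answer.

map_add(-2) | map_mul(-4) | map_add(1) | sort_desc

Check, running the answer program on each example:
  [43, 5, 30, 46, -47, 11, 1, -42] -> [41, 3, 28, 44, -49, 9, -1, -44] -> [-164, -12, -112, -176, 196, -36, 4, 176] -> [-163, -11, -111, -175, 197, -35, 5, 177] -> [197, 177, 5, -11, -35, -111, -163, -175]
  [37, -11, -42, 6, -2, -36, 50, -50, -3, -2] -> [35, -13, -44, 4, -4, -38, 48, -52, -5, -4] -> [-140, 52, 176, -16, 16, 152, -192, 208, 20, 16] -> [-139, 53, 177, -15, 17, 153, -191, 209, 21, 17] -> [209, 177, 153, 53, 21, 17, 17, -15, -139, -191]
  [-4, 4, 39] -> [-6, 2, 37] -> [24, -8, -148] -> [25, -7, -147] -> [25, -7, -147]
  [-29, 15, -43] -> [-31, 13, -45] -> [124, -52, 180] -> [125, -51, 181] -> [181, 125, -51]
  [38, 1, -9, -44, -28, 11, -18, 28, 45] -> [36, -1, -11, -46, -30, 9, -20, 26, 43] -> [-144, 4, 44, 184, 120, -36, 80, -104, -172] -> [-143, 5, 45, 185, 121, -35, 81, -103, -171] -> [185, 121, 81, 45, 5, -35, -103, -143, -171]
  [44, -7, -33, 42, -11, 49, 29, -31, 13] -> [42, -9, -35, 40, -13, 47, 27, -33, 11] -> [-168, 36, 140, -160, 52, -188, -108, 132, -44] -> [-167, 37, 141, -159, 53, -187, -107, 133, -43] -> [141, 133, 53, 37, -43, -107, -159, -167, -187]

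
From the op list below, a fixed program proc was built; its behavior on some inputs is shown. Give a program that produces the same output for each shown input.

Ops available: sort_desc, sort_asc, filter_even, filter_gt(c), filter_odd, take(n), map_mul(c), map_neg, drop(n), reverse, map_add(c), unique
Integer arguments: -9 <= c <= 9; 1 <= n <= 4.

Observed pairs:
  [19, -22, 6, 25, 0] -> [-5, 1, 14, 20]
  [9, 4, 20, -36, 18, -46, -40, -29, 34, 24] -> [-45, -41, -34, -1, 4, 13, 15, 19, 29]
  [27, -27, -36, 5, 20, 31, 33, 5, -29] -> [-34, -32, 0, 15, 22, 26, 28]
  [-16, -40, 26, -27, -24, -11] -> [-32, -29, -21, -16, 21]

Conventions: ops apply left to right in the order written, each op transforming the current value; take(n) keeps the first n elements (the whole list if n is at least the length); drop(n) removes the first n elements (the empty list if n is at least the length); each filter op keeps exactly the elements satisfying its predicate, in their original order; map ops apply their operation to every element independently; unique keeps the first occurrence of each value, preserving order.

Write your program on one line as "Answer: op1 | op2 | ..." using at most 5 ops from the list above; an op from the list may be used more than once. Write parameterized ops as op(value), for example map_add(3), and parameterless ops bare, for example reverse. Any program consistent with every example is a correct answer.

sort_desc | unique | reverse | map_add(-5) | drop(1)

Check, running the answer program on each example:
  [19, -22, 6, 25, 0] -> [25, 19, 6, 0, -22] -> [25, 19, 6, 0, -22] -> [-22, 0, 6, 19, 25] -> [-27, -5, 1, 14, 20] -> [-5, 1, 14, 20]
  [9, 4, 20, -36, 18, -46, -40, -29, 34, 24] -> [34, 24, 20, 18, 9, 4, -29, -36, -40, -46] -> [34, 24, 20, 18, 9, 4, -29, -36, -40, -46] -> [-46, -40, -36, -29, 4, 9, 18, 20, 24, 34] -> [-51, -45, -41, -34, -1, 4, 13, 15, 19, 29] -> [-45, -41, -34, -1, 4, 13, 15, 19, 29]
  [27, -27, -36, 5, 20, 31, 33, 5, -29] -> [33, 31, 27, 20, 5, 5, -27, -29, -36] -> [33, 31, 27, 20, 5, -27, -29, -36] -> [-36, -29, -27, 5, 20, 27, 31, 33] -> [-41, -34, -32, 0, 15, 22, 26, 28] -> [-34, -32, 0, 15, 22, 26, 28]
  [-16, -40, 26, -27, -24, -11] -> [26, -11, -16, -24, -27, -40] -> [26, -11, -16, -24, -27, -40] -> [-40, -27, -24, -16, -11, 26] -> [-45, -32, -29, -21, -16, 21] -> [-32, -29, -21, -16, 21]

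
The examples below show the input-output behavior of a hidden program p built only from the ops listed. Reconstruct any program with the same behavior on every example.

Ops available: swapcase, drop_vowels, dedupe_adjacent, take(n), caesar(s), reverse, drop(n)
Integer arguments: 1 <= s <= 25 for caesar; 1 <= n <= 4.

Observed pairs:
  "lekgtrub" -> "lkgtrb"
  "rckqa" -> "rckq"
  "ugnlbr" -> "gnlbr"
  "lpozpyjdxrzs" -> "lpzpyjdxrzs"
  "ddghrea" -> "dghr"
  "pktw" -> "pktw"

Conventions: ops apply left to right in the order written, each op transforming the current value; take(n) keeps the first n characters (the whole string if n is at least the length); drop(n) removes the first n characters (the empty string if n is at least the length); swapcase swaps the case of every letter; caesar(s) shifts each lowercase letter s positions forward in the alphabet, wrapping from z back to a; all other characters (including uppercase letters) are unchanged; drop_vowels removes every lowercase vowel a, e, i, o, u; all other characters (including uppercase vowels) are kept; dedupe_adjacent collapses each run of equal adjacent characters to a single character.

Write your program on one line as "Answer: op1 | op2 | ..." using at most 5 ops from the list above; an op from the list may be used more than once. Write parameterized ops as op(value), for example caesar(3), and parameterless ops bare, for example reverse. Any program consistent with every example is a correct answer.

drop_vowels | swapcase | dedupe_adjacent | swapcase

Check, running the answer program on each example:
  "lekgtrub" -> "lkgtrb" -> "LKGTRB" -> "LKGTRB" -> "lkgtrb"
  "rckqa" -> "rckq" -> "RCKQ" -> "RCKQ" -> "rckq"
  "ugnlbr" -> "gnlbr" -> "GNLBR" -> "GNLBR" -> "gnlbr"
  "lpozpyjdxrzs" -> "lpzpyjdxrzs" -> "LPZPYJDXRZS" -> "LPZPYJDXRZS" -> "lpzpyjdxrzs"
  "ddghrea" -> "ddghr" -> "DDGHR" -> "DGHR" -> "dghr"
  "pktw" -> "pktw" -> "PKTW" -> "PKTW" -> "pktw"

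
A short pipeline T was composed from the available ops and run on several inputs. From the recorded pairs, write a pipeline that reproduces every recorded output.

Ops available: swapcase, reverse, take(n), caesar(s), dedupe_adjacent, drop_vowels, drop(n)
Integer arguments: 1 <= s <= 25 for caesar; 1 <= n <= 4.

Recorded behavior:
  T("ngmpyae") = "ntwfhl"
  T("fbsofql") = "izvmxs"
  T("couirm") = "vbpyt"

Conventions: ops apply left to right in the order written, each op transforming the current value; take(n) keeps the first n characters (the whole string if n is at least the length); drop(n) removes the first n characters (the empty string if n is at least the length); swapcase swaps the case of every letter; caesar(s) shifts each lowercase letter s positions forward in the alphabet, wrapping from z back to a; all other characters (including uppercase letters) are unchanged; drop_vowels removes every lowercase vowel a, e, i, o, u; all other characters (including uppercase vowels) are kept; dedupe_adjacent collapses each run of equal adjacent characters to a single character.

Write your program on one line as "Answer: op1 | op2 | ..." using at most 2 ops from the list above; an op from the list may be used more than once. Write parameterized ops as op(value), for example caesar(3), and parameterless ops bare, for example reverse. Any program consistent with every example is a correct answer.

drop(1) | caesar(7)

Check, running the answer program on each example:
  "ngmpyae" -> "gmpyae" -> "ntwfhl"
  "fbsofql" -> "bsofql" -> "izvmxs"
  "couirm" -> "ouirm" -> "vbpyt"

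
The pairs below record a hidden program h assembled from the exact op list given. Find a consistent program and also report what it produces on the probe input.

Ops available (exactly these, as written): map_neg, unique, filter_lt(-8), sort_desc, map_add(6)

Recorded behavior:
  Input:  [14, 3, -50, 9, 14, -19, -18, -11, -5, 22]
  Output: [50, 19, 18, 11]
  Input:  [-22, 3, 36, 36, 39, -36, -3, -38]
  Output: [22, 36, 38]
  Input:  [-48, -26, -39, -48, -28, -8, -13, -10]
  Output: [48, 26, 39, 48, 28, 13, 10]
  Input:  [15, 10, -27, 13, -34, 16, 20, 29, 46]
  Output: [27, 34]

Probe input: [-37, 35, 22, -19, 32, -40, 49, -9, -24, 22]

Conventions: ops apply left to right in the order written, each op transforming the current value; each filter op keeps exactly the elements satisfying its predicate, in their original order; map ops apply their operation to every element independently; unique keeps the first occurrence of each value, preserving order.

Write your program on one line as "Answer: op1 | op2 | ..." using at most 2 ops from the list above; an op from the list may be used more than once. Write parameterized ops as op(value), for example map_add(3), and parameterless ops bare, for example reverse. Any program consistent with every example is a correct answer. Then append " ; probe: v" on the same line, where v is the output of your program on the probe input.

filter_lt(-8) | map_neg ; probe: [37, 19, 40, 9, 24]

Check, running the answer program on each example:
  [14, 3, -50, 9, 14, -19, -18, -11, -5, 22] -> [-50, -19, -18, -11] -> [50, 19, 18, 11]
  [-22, 3, 36, 36, 39, -36, -3, -38] -> [-22, -36, -38] -> [22, 36, 38]
  [-48, -26, -39, -48, -28, -8, -13, -10] -> [-48, -26, -39, -48, -28, -13, -10] -> [48, 26, 39, 48, 28, 13, 10]
  [15, 10, -27, 13, -34, 16, 20, 29, 46] -> [-27, -34] -> [27, 34]
  probe: [-37, 35, 22, -19, 32, -40, 49, -9, -24, 22] -> [-37, -19, -40, -9, -24] -> [37, 19, 40, 9, 24]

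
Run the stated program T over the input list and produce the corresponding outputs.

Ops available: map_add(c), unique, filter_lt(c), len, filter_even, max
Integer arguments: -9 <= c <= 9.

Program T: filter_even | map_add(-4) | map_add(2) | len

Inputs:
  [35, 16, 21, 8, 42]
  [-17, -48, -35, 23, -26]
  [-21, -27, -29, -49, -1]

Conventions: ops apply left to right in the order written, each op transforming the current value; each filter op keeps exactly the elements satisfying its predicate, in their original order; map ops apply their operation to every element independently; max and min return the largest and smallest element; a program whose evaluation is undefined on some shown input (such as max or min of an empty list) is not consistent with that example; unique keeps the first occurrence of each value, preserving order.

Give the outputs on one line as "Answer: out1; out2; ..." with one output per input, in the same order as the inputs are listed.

3; 2; 0

Execution, op by op:
  [35, 16, 21, 8, 42] -> [16, 8, 42] -> [12, 4, 38] -> [14, 6, 40] -> 3
  [-17, -48, -35, 23, -26] -> [-48, -26] -> [-52, -30] -> [-50, -28] -> 2
  [-21, -27, -29, -49, -1] -> [] -> [] -> [] -> 0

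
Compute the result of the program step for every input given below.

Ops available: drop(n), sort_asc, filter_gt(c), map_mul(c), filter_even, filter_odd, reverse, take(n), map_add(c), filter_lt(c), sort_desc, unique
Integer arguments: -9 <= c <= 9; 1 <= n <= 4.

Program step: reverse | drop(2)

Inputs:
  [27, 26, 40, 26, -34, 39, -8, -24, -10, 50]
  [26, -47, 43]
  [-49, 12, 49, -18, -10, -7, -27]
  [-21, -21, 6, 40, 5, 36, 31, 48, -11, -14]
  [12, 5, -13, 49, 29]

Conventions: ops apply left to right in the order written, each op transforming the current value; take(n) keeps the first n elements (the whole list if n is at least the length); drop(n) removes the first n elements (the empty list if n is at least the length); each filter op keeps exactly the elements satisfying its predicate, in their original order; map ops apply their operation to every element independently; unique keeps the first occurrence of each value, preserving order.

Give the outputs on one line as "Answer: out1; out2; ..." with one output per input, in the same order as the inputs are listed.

Execution, op by op:
  [27, 26, 40, 26, -34, 39, -8, -24, -10, 50] -> [50, -10, -24, -8, 39, -34, 26, 40, 26, 27] -> [-24, -8, 39, -34, 26, 40, 26, 27]
  [26, -47, 43] -> [43, -47, 26] -> [26]
  [-49, 12, 49, -18, -10, -7, -27] -> [-27, -7, -10, -18, 49, 12, -49] -> [-10, -18, 49, 12, -49]
  [-21, -21, 6, 40, 5, 36, 31, 48, -11, -14] -> [-14, -11, 48, 31, 36, 5, 40, 6, -21, -21] -> [48, 31, 36, 5, 40, 6, -21, -21]
  [12, 5, -13, 49, 29] -> [29, 49, -13, 5, 12] -> [-13, 5, 12]

[-24, -8, 39, -34, 26, 40, 26, 27]; [26]; [-10, -18, 49, 12, -49]; [48, 31, 36, 5, 40, 6, -21, -21]; [-13, 5, 12]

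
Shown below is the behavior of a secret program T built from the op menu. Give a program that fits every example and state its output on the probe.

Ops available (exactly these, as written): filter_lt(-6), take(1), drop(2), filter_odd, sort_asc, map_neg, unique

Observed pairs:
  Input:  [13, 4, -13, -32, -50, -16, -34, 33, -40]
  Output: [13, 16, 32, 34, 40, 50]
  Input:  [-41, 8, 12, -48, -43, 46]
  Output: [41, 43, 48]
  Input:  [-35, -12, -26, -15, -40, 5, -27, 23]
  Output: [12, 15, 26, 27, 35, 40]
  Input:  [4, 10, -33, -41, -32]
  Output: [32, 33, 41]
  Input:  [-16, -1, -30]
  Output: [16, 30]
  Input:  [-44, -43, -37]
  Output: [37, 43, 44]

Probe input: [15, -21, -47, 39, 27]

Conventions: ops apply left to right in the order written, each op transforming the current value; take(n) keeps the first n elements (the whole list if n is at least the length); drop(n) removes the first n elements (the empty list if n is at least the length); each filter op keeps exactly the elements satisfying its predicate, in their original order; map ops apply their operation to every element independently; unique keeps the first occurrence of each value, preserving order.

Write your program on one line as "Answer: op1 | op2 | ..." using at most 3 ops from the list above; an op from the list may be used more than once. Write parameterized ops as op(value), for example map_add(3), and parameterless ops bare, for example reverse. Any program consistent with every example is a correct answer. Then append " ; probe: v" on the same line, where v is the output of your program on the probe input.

filter_lt(-6) | map_neg | sort_asc ; probe: [21, 47]

Check, running the answer program on each example:
  [13, 4, -13, -32, -50, -16, -34, 33, -40] -> [-13, -32, -50, -16, -34, -40] -> [13, 32, 50, 16, 34, 40] -> [13, 16, 32, 34, 40, 50]
  [-41, 8, 12, -48, -43, 46] -> [-41, -48, -43] -> [41, 48, 43] -> [41, 43, 48]
  [-35, -12, -26, -15, -40, 5, -27, 23] -> [-35, -12, -26, -15, -40, -27] -> [35, 12, 26, 15, 40, 27] -> [12, 15, 26, 27, 35, 40]
  [4, 10, -33, -41, -32] -> [-33, -41, -32] -> [33, 41, 32] -> [32, 33, 41]
  [-16, -1, -30] -> [-16, -30] -> [16, 30] -> [16, 30]
  [-44, -43, -37] -> [-44, -43, -37] -> [44, 43, 37] -> [37, 43, 44]
  probe: [15, -21, -47, 39, 27] -> [-21, -47] -> [21, 47] -> [21, 47]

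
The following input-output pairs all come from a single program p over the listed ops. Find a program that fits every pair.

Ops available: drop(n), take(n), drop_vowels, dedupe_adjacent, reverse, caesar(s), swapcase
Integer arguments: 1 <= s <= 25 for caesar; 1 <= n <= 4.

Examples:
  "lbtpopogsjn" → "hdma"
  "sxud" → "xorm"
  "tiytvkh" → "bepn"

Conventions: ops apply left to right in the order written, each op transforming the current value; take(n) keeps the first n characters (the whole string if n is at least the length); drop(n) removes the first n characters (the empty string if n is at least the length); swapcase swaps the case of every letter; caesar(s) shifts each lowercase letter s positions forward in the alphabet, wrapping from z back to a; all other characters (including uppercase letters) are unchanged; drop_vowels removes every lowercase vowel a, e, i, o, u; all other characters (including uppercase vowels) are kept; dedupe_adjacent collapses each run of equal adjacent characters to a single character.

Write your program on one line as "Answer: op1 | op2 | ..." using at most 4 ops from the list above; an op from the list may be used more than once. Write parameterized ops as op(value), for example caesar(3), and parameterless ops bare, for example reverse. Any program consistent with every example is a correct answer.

reverse | take(4) | caesar(25) | caesar(21)

Check, running the answer program on each example:
  "lbtpopogsjn" -> "njsgopoptbl" -> "njsg" -> "mirf" -> "hdma"
  "sxud" -> "duxs" -> "duxs" -> "ctwr" -> "xorm"
  "tiytvkh" -> "hkvtyit" -> "hkvt" -> "gjus" -> "bepn"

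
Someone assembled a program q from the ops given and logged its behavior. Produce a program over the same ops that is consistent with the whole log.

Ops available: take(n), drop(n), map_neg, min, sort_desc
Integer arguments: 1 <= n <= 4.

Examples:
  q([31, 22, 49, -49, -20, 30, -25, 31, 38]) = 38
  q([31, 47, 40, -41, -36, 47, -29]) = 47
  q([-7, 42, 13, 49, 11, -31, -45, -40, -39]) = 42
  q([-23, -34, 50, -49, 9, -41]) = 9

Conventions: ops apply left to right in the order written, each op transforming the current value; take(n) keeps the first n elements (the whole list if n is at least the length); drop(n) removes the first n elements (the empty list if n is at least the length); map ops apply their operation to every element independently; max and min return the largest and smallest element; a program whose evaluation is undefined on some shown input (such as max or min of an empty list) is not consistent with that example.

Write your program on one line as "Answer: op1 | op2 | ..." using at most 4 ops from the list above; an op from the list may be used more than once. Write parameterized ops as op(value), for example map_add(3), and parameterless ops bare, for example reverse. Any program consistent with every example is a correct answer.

sort_desc | take(2) | min

Check, running the answer program on each example:
  [31, 22, 49, -49, -20, 30, -25, 31, 38] -> [49, 38, 31, 31, 30, 22, -20, -25, -49] -> [49, 38] -> 38
  [31, 47, 40, -41, -36, 47, -29] -> [47, 47, 40, 31, -29, -36, -41] -> [47, 47] -> 47
  [-7, 42, 13, 49, 11, -31, -45, -40, -39] -> [49, 42, 13, 11, -7, -31, -39, -40, -45] -> [49, 42] -> 42
  [-23, -34, 50, -49, 9, -41] -> [50, 9, -23, -34, -41, -49] -> [50, 9] -> 9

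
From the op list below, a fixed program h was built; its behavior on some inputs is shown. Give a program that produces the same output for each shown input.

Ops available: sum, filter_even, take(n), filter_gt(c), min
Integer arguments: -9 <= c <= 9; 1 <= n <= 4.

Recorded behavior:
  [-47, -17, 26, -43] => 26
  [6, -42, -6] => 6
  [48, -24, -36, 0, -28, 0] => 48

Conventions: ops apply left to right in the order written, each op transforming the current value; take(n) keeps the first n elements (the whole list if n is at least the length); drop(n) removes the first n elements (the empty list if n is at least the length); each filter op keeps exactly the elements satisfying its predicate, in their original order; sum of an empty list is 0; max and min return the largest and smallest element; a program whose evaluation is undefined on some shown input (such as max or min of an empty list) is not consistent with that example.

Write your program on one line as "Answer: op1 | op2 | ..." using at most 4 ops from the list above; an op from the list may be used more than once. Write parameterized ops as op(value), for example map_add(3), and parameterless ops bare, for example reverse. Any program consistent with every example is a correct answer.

filter_even | take(1) | min

Check, running the answer program on each example:
  [-47, -17, 26, -43] -> [26] -> [26] -> 26
  [6, -42, -6] -> [6, -42, -6] -> [6] -> 6
  [48, -24, -36, 0, -28, 0] -> [48, -24, -36, 0, -28, 0] -> [48] -> 48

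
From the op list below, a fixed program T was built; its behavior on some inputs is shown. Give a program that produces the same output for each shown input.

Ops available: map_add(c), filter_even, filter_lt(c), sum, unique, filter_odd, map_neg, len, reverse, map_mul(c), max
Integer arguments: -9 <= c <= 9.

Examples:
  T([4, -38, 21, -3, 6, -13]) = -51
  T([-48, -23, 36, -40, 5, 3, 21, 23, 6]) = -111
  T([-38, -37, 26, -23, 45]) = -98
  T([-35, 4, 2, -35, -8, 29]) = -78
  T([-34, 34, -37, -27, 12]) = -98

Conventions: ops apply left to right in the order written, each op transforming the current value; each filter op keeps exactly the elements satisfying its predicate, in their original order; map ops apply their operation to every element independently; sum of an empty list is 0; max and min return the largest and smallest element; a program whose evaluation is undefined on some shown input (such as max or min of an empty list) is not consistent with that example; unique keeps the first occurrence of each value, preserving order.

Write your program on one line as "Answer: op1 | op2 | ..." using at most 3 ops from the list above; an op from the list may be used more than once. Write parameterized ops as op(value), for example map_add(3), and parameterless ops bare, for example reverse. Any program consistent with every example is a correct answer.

filter_lt(-5) | sum

Check, running the answer program on each example:
  [4, -38, 21, -3, 6, -13] -> [-38, -13] -> -51
  [-48, -23, 36, -40, 5, 3, 21, 23, 6] -> [-48, -23, -40] -> -111
  [-38, -37, 26, -23, 45] -> [-38, -37, -23] -> -98
  [-35, 4, 2, -35, -8, 29] -> [-35, -35, -8] -> -78
  [-34, 34, -37, -27, 12] -> [-34, -37, -27] -> -98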